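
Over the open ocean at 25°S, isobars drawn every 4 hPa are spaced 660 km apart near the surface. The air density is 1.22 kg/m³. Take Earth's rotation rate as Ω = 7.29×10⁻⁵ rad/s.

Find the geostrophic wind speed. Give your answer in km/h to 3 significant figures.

Coriolis parameter at 25°S:
f = 2Ω sin φ = 2 × 7.29×10⁻⁵ × sin 25° = 6.16×10⁻⁵ s⁻¹
Pressure gradient: |∂P/∂n| = 400 Pa / 660000 m = 6.06×10⁻⁴ Pa/m
Geostrophic balance (pressure-gradient force = Coriolis force):
V_g = (1/(fρ)) |∂P/∂n| = 6.06×10⁻⁴ / (6.16×10⁻⁵ × 1.22) = 8.06 m/s
Converting: 8.06 m/s × 3.6 = 29.0 km/h

29.0 km/h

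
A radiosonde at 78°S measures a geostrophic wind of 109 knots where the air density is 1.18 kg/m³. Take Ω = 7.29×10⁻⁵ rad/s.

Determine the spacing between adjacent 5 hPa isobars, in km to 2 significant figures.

53 km

Coriolis parameter at 78°S:
f = 2Ω sin φ = 2 × 7.29×10⁻⁵ × sin 78° = 1.43×10⁻⁴ s⁻¹
Wind speed in SI: 109 knots = 56.1 m/s
Geostrophic balance rearranged: |∂P/∂n| = f ρ V_g
|∂P/∂n| = 1.43×10⁻⁴ × 1.18 × 56.1 = 9.44×10⁻³ Pa/m
Isobar spacing: Δn = ΔP/|∂P/∂n| = 500 Pa / 9.44×10⁻³ Pa/m = 52986 m ≈ 53 km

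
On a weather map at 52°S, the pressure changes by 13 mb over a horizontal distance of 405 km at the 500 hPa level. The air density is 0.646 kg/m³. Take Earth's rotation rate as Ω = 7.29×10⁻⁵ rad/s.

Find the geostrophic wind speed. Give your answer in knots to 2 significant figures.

Coriolis parameter at 52°S:
f = 2Ω sin φ = 2 × 7.29×10⁻⁵ × sin 52° = 1.15×10⁻⁴ s⁻¹
Pressure gradient: |∂P/∂n| = 1300 Pa / 405000 m = 3.21×10⁻³ Pa/m
Geostrophic balance (pressure-gradient force = Coriolis force):
V_g = (1/(fρ)) |∂P/∂n| = 3.21×10⁻³ / (1.15×10⁻⁴ × 0.646) = 43.2 m/s
Converting: 43.2 m/s × 1.944 = 84 knots

84 knots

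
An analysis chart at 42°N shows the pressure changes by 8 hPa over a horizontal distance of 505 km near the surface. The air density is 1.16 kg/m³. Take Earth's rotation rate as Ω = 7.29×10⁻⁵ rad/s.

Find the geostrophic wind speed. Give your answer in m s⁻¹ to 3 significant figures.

Coriolis parameter at 42°N:
f = 2Ω sin φ = 2 × 7.29×10⁻⁵ × sin 42° = 9.76×10⁻⁵ s⁻¹
Pressure gradient: |∂P/∂n| = 800 Pa / 505000 m = 1.58×10⁻³ Pa/m
Geostrophic balance (pressure-gradient force = Coriolis force):
V_g = (1/(fρ)) |∂P/∂n| = 1.58×10⁻³ / (9.76×10⁻⁵ × 1.16) = 14.0 m/s

14.0 m s⁻¹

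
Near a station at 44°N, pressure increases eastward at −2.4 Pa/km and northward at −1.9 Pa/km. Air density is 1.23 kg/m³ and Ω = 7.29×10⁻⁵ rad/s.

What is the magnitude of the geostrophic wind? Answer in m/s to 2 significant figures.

25 m/s

Coriolis parameter at 44°N:
f = 2Ω sin φ = 2 × 7.29×10⁻⁵ × sin 44° = 1.01×10⁻⁴ s⁻¹
Component geostrophic relations (x east, y north):
u_g = −(1/(fρ)) ∂P/∂y,  v_g = (1/(fρ)) ∂P/∂x
u_g = −(−1.9×10⁻³)/(1.01×10⁻⁴ × 1.23) = 15.3 m/s;  v_g = (−2.4×10⁻³)/(1.01×10⁻⁴ × 1.23) = −19.3 m/s
|V_g| = √(u_g² + v_g²) = 24.6 m/s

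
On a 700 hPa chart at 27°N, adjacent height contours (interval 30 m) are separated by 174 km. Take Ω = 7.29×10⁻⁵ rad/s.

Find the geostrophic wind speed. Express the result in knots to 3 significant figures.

49.7 knots

Coriolis parameter at 27°N:
f = 2Ω sin φ = 2 × 7.29×10⁻⁵ × sin 27° = 6.62×10⁻⁵ s⁻¹
Height gradient: |∂Z/∂n| = 30 m / 174000 m = 1.72×10⁻⁴
On a pressure surface, geostrophic balance gives V_g = (g/f)|∂Z/∂n|:
V_g = 9.81 × 1.72×10⁻⁴ / 6.62×10⁻⁵ = 25.6 m/s
Converting: 25.6 m/s × 1.944 = 49.7 knots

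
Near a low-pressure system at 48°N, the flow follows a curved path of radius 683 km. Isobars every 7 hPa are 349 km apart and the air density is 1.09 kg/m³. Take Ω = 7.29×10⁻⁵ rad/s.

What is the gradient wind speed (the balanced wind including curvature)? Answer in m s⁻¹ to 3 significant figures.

14.2 m s⁻¹

Coriolis parameter at 48°N:
f = 2Ω sin φ = 2 × 7.29×10⁻⁵ × sin 48° = 1.08×10⁻⁴ s⁻¹
Pressure gradient: |∂P/∂n| = 700 Pa / 349000 m = 2.01×10⁻³ Pa/m
Geostrophic speed: V_g = |∂P/∂n|/(fρ) = 2.01×10⁻³/(1.08×10⁻⁴ × 1.09) = 17.0 m/s
Around a low, centrifugal force acts outward with Coriolis, so pressure-gradient force balances both:
(1/ρ)|∂P/∂n| = fV + V²/R  →  V² + fR·V − fR·V_g = 0
With fR = 1.08×10⁻⁴ × 683×10³ m = 74.0 m/s:
V = [−fR + √((fR)² + 4 fR V_g)]/2 = [−74.0 + √(74.0² + 4×74.0×17)]/2 = 14.2 m/s
Subgeostrophic (V < V_g = 17 m/s), as expected around a low.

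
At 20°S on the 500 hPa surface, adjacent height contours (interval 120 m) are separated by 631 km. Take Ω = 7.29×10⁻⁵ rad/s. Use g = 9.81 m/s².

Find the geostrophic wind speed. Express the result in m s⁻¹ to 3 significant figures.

Coriolis parameter at 20°S:
f = 2Ω sin φ = 2 × 7.29×10⁻⁵ × sin 20° = 4.99×10⁻⁵ s⁻¹
Height gradient: |∂Z/∂n| = 120 m / 631000 m = 1.90×10⁻⁴
On a pressure surface, geostrophic balance gives V_g = (g/f)|∂Z/∂n|:
V_g = 9.81 × 1.90×10⁻⁴ / 4.99×10⁻⁵ = 37.4 m/s

37.4 m s⁻¹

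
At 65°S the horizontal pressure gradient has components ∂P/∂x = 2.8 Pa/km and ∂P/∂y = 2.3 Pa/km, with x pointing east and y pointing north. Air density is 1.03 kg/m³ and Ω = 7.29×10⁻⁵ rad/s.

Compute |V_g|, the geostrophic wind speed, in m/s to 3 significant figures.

26.6 m/s

Coriolis parameter at 65°S:
f = 2Ω sin φ = 2 × 7.29×10⁻⁵ × sin 65° = 1.32×10⁻⁴ s⁻¹
In the Southern Hemisphere f is negative: f = −1.32×10⁻⁴ s⁻¹.
Component geostrophic relations (x east, y north):
u_g = −(1/(fρ)) ∂P/∂y,  v_g = (1/(fρ)) ∂P/∂x
u_g = −(2.3×10⁻³)/(−1.32×10⁻⁴ × 1.03) = 16.9 m/s;  v_g = (2.8×10⁻³)/(−1.32×10⁻⁴ × 1.03) = −20.6 m/s
|V_g| = √(u_g² + v_g²) = 26.6 m/s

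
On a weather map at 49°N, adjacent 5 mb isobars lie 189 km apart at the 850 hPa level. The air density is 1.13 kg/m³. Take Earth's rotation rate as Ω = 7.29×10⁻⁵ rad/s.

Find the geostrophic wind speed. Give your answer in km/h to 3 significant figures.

Coriolis parameter at 49°N:
f = 2Ω sin φ = 2 × 7.29×10⁻⁵ × sin 49° = 1.10×10⁻⁴ s⁻¹
Pressure gradient: |∂P/∂n| = 500 Pa / 189000 m = 2.65×10⁻³ Pa/m
Geostrophic balance (pressure-gradient force = Coriolis force):
V_g = (1/(fρ)) |∂P/∂n| = 2.65×10⁻³ / (1.10×10⁻⁴ × 1.13) = 21.3 m/s
Converting: 21.3 m/s × 3.6 = 76.6 km/h

76.6 km/h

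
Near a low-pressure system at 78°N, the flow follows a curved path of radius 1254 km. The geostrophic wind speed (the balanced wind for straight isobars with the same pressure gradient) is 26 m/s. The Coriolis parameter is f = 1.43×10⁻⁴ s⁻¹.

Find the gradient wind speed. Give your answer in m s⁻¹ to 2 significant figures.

23 m s⁻¹

Around a low, centrifugal force acts outward with Coriolis, so pressure-gradient force balances both:
(1/ρ)|∂P/∂n| = fV + V²/R  →  V² + fR·V − fR·V_g = 0
With fR = 1.43×10⁻⁴ × 1254×10³ m = 179 m/s:
V = [−fR + √((fR)² + 4 fR V_g)]/2 = [−179 + √(179² + 4×179×26)]/2 = 23 m/s
Subgeostrophic (V < V_g = 26 m/s), as expected around a low.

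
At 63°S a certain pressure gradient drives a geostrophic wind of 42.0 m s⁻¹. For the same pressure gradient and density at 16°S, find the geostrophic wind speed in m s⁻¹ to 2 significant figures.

140 m s⁻¹

With the same pressure gradient and density, V_g ∝ 1/f ∝ 1/sin φ.
V₂ = V₁ · sin φ₁ / sin φ₂ = 42.0 × sin 63° / sin 16°
V₂ = 42.0 × 0.8910/0.2756 = 140 m s⁻¹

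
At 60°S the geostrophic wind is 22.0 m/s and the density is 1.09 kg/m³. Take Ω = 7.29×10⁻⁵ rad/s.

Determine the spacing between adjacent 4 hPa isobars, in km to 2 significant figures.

130 km

Coriolis parameter at 60°S:
f = 2Ω sin φ = 2 × 7.29×10⁻⁵ × sin 60° = 1.26×10⁻⁴ s⁻¹
Geostrophic balance rearranged: |∂P/∂n| = f ρ V_g
|∂P/∂n| = 1.26×10⁻⁴ × 1.09 × 22.0 = 3.03×10⁻³ Pa/m
Isobar spacing: Δn = ΔP/|∂P/∂n| = 400 Pa / 3.03×10⁻³ Pa/m = 132106 m ≈ 130 km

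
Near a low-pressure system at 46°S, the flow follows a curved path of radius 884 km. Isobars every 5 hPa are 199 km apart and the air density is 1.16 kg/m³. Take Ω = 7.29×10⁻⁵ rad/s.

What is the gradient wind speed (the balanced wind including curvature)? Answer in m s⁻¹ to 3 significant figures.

17.4 m s⁻¹

Coriolis parameter at 46°S:
f = 2Ω sin φ = 2 × 7.29×10⁻⁵ × sin 46° = 1.05×10⁻⁴ s⁻¹
Pressure gradient: |∂P/∂n| = 500 Pa / 199000 m = 2.51×10⁻³ Pa/m
Geostrophic speed: V_g = |∂P/∂n|/(fρ) = 2.51×10⁻³/(1.05×10⁻⁴ × 1.16) = 20.7 m/s
Around a low, centrifugal force acts outward with Coriolis, so pressure-gradient force balances both:
(1/ρ)|∂P/∂n| = fV + V²/R  →  V² + fR·V − fR·V_g = 0
With fR = 1.05×10⁻⁴ × 884×10³ m = 92.7 m/s:
V = [−fR + √((fR)² + 4 fR V_g)]/2 = [−92.7 + √(92.7² + 4×92.7×20.7)]/2 = 17.4 m/s
Subgeostrophic (V < V_g = 20.7 m/s), as expected around a low.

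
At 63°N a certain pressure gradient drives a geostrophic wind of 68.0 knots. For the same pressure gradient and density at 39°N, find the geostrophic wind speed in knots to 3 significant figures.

96.3 knots

With the same pressure gradient and density, V_g ∝ 1/f ∝ 1/sin φ.
V₂ = V₁ · sin φ₁ / sin φ₂ = 68.0 × sin 63° / sin 39°
V₂ = 68.0 × 0.8910/0.6293 = 96.3 knots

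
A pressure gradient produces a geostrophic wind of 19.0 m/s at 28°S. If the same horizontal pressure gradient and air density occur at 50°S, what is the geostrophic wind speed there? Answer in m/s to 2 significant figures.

12 m/s

With the same pressure gradient and density, V_g ∝ 1/f ∝ 1/sin φ.
V₂ = V₁ · sin φ₁ / sin φ₂ = 19.0 × sin 28° / sin 50°
V₂ = 19.0 × 0.4695/0.7660 = 12 m/s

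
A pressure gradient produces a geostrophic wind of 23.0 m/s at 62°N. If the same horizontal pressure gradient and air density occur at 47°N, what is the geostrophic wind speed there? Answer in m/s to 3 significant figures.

27.8 m/s

With the same pressure gradient and density, V_g ∝ 1/f ∝ 1/sin φ.
V₂ = V₁ · sin φ₁ / sin φ₂ = 23.0 × sin 62° / sin 47°
V₂ = 23.0 × 0.8829/0.7314 = 27.8 m/s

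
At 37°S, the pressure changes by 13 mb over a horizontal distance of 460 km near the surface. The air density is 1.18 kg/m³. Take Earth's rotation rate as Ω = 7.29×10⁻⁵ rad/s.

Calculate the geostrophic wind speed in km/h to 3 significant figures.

98.3 km/h

Coriolis parameter at 37°S:
f = 2Ω sin φ = 2 × 7.29×10⁻⁵ × sin 37° = 8.77×10⁻⁵ s⁻¹
Pressure gradient: |∂P/∂n| = 1300 Pa / 460000 m = 2.83×10⁻³ Pa/m
Geostrophic balance (pressure-gradient force = Coriolis force):
V_g = (1/(fρ)) |∂P/∂n| = 2.83×10⁻³ / (8.77×10⁻⁵ × 1.18) = 27.3 m/s
Converting: 27.3 m/s × 3.6 = 98.3 km/h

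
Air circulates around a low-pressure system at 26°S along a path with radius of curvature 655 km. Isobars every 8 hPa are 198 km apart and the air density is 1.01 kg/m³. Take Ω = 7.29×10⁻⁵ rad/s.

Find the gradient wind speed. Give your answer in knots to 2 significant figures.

Coriolis parameter at 26°S:
f = 2Ω sin φ = 2 × 7.29×10⁻⁵ × sin 26° = 6.39×10⁻⁵ s⁻¹
Pressure gradient: |∂P/∂n| = 800 Pa / 198000 m = 4.04×10⁻³ Pa/m
Geostrophic speed: V_g = |∂P/∂n|/(fρ) = 4.04×10⁻³/(6.39×10⁻⁵ × 1.01) = 62.6 m/s
Around a low, centrifugal force acts outward with Coriolis, so pressure-gradient force balances both:
(1/ρ)|∂P/∂n| = fV + V²/R  →  V² + fR·V − fR·V_g = 0
With fR = 6.39×10⁻⁵ × 655×10³ m = 41.9 m/s:
V = [−fR + √((fR)² + 4 fR V_g)]/2 = [−41.9 + √(41.9² + 4×41.9×62.6)]/2 = 34.4 m/s
Subgeostrophic (V < V_g = 62.6 m/s), as expected around a low.
Converting: 34.4 m/s × 1.944 = 67 knots

67 knots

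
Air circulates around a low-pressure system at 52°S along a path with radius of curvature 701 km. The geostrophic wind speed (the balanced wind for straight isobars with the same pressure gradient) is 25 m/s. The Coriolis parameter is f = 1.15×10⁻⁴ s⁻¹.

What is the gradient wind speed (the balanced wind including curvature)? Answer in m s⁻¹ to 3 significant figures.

20.0 m s⁻¹

Around a low, centrifugal force acts outward with Coriolis, so pressure-gradient force balances both:
(1/ρ)|∂P/∂n| = fV + V²/R  →  V² + fR·V − fR·V_g = 0
With fR = 1.15×10⁻⁴ × 701×10³ m = 80.6 m/s:
V = [−fR + √((fR)² + 4 fR V_g)]/2 = [−80.6 + √(80.6² + 4×80.6×25)]/2 = 20 m/s
Subgeostrophic (V < V_g = 25 m/s), as expected around a low.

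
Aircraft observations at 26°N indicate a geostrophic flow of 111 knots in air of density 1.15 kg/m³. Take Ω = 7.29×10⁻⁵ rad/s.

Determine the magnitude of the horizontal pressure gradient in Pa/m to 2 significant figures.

4.2×10⁻³ Pa/m

Coriolis parameter at 26°N:
f = 2Ω sin φ = 2 × 7.29×10⁻⁵ × sin 26° = 6.39×10⁻⁵ s⁻¹
Wind speed in SI: 111 knots = 57.1 m/s
Geostrophic balance rearranged: |∂P/∂n| = f ρ V_g
|∂P/∂n| = 6.39×10⁻⁵ × 1.15 × 57.1 = 4.20×10⁻³ Pa/m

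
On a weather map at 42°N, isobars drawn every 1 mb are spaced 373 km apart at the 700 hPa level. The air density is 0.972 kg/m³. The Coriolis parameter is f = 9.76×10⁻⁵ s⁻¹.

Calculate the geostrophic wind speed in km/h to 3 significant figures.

10.2 km/h

Pressure gradient: |∂P/∂n| = 100 Pa / 373000 m = 2.68×10⁻⁴ Pa/m
Geostrophic balance (pressure-gradient force = Coriolis force):
V_g = (1/(fρ)) |∂P/∂n| = 2.68×10⁻⁴ / (9.76×10⁻⁵ × 0.972) = 2.83 m/s
Converting: 2.83 m/s × 3.6 = 10.2 km/h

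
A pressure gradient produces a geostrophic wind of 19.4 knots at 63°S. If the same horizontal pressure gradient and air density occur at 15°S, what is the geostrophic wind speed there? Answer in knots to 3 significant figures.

66.8 knots

With the same pressure gradient and density, V_g ∝ 1/f ∝ 1/sin φ.
V₂ = V₁ · sin φ₁ / sin φ₂ = 19.4 × sin 63° / sin 15°
V₂ = 19.4 × 0.8910/0.2588 = 66.8 knots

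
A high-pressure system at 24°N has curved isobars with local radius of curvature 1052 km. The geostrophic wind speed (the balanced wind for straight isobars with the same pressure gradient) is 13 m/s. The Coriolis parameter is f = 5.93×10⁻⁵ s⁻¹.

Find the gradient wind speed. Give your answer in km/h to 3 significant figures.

Around a high, pressure-gradient force acts outward with centrifugal, so Coriolis balances both:
fV = (1/ρ)|∂P/∂n| + V²/R  →  V² − fR·V + fR·V_g = 0
With fR = 5.93×10⁻⁵ × 1052×10³ m = 62.4 m/s:
V = [fR − √((fR)² − 4 fR V_g)]/2 = [62.4 − √(62.4² − 4×62.4×13)]/2 = 18.5 m/s
Supergeostrophic (V > V_g = 13 m/s), as expected around a high.
Converting: 18.5 m/s × 3.6 = 66.5 km/h

66.5 km/h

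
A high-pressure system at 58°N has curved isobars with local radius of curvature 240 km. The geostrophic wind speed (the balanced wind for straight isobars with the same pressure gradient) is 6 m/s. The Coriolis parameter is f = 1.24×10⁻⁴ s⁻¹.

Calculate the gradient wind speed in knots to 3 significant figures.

Around a high, pressure-gradient force acts outward with centrifugal, so Coriolis balances both:
fV = (1/ρ)|∂P/∂n| + V²/R  →  V² − fR·V + fR·V_g = 0
With fR = 1.24×10⁻⁴ × 240×10³ m = 29.8 m/s:
V = [fR − √((fR)² − 4 fR V_g)]/2 = [29.8 − √(29.8² − 4×29.8×6)]/2 = 8.33 m/s
Supergeostrophic (V > V_g = 6 m/s), as expected around a high.
Converting: 8.33 m/s × 1.944 = 16.2 knots

16.2 knots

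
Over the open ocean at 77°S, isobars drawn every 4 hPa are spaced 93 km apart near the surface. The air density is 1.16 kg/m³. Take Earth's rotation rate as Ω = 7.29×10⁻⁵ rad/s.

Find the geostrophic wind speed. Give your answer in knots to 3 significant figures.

50.7 knots

Coriolis parameter at 77°S:
f = 2Ω sin φ = 2 × 7.29×10⁻⁵ × sin 77° = 1.42×10⁻⁴ s⁻¹
Pressure gradient: |∂P/∂n| = 400 Pa / 93000 m = 4.30×10⁻³ Pa/m
Geostrophic balance (pressure-gradient force = Coriolis force):
V_g = (1/(fρ)) |∂P/∂n| = 4.30×10⁻³ / (1.42×10⁻⁴ × 1.16) = 26.1 m/s
Converting: 26.1 m/s × 1.944 = 50.7 knots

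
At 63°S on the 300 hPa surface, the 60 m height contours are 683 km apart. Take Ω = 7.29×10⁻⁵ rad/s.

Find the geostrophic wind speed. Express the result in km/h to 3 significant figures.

Coriolis parameter at 63°S:
f = 2Ω sin φ = 2 × 7.29×10⁻⁵ × sin 63° = 1.30×10⁻⁴ s⁻¹
Height gradient: |∂Z/∂n| = 60 m / 683000 m = 8.78×10⁻⁵
On a pressure surface, geostrophic balance gives V_g = (g/f)|∂Z/∂n|:
V_g = 9.81 × 8.78×10⁻⁵ / 1.30×10⁻⁴ = 6.63 m/s
Converting: 6.63 m/s × 3.6 = 23.9 km/h

23.9 km/h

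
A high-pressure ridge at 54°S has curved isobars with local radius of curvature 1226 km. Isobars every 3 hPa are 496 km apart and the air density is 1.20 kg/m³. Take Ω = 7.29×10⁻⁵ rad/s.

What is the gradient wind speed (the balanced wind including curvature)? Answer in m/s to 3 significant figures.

4.41 m/s

Coriolis parameter at 54°S:
f = 2Ω sin φ = 2 × 7.29×10⁻⁵ × sin 54° = 1.18×10⁻⁴ s⁻¹
Pressure gradient: |∂P/∂n| = 300 Pa / 496000 m = 6.05×10⁻⁴ Pa/m
Geostrophic speed: V_g = |∂P/∂n|/(fρ) = 6.05×10⁻⁴/(1.18×10⁻⁴ × 1.20) = 4.27 m/s
Around a high, pressure-gradient force acts outward with centrifugal, so Coriolis balances both:
fV = (1/ρ)|∂P/∂n| + V²/R  →  V² − fR·V + fR·V_g = 0
With fR = 1.18×10⁻⁴ × 1226×10³ m = 145 m/s:
V = [fR − √((fR)² − 4 fR V_g)]/2 = [145 − √(145² − 4×145×4.27)]/2 = 4.41 m/s
Supergeostrophic (V > V_g = 4.27 m/s), as expected around a high.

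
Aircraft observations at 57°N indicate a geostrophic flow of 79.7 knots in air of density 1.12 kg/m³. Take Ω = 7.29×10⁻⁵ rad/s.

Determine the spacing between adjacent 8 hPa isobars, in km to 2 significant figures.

Coriolis parameter at 57°N:
f = 2Ω sin φ = 2 × 7.29×10⁻⁵ × sin 57° = 1.22×10⁻⁴ s⁻¹
Wind speed in SI: 79.7 knots = 41.0 m/s
Geostrophic balance rearranged: |∂P/∂n| = f ρ V_g
|∂P/∂n| = 1.22×10⁻⁴ × 1.12 × 41.0 = 5.62×10⁻³ Pa/m
Isobar spacing: Δn = ΔP/|∂P/∂n| = 800 Pa / 5.62×10⁻³ Pa/m = 142471 m ≈ 140 km

140 km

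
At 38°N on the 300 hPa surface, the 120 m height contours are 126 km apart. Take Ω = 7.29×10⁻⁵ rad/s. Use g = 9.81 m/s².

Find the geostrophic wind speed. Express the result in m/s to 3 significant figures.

Coriolis parameter at 38°N:
f = 2Ω sin φ = 2 × 7.29×10⁻⁵ × sin 38° = 8.98×10⁻⁵ s⁻¹
Height gradient: |∂Z/∂n| = 120 m / 126000 m = 9.52×10⁻⁴
On a pressure surface, geostrophic balance gives V_g = (g/f)|∂Z/∂n|:
V_g = 9.81 × 9.52×10⁻⁴ / 8.98×10⁻⁵ = 104 m/s

104 m/s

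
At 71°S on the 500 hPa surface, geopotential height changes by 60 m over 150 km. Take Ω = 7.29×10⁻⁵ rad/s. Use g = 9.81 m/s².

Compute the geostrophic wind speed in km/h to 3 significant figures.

102 km/h

Coriolis parameter at 71°S:
f = 2Ω sin φ = 2 × 7.29×10⁻⁵ × sin 71° = 1.38×10⁻⁴ s⁻¹
Height gradient: |∂Z/∂n| = 60 m / 150000 m = 4.00×10⁻⁴
On a pressure surface, geostrophic balance gives V_g = (g/f)|∂Z/∂n|:
V_g = 9.81 × 4.00×10⁻⁴ / 1.38×10⁻⁴ = 28.5 m/s
Converting: 28.5 m/s × 3.6 = 102 km/h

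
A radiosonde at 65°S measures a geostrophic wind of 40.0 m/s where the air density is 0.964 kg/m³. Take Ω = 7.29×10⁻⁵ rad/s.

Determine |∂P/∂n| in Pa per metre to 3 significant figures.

5.10×10⁻³ Pa/m

Coriolis parameter at 65°S:
f = 2Ω sin φ = 2 × 7.29×10⁻⁵ × sin 65° = 1.32×10⁻⁴ s⁻¹
Geostrophic balance rearranged: |∂P/∂n| = f ρ V_g
|∂P/∂n| = 1.32×10⁻⁴ × 0.964 × 40.0 = 5.10×10⁻³ Pa/m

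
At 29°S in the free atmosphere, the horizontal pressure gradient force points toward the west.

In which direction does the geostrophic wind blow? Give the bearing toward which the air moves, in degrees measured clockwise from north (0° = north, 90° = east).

The pressure-gradient force points toward the west (bearing 270°).
Geostrophic balance: in the Southern Hemisphere the Coriolis force deflects motion to the left, so the geostrophic wind blows 90° to the left of the pressure-gradient force (low pressure on the right).
Rotating 270° by 90° counterclockwise gives 180° — the wind blows toward the south.

180°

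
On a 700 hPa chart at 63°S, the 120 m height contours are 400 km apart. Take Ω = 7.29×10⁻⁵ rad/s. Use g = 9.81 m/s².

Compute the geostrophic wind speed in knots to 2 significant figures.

Coriolis parameter at 63°S:
f = 2Ω sin φ = 2 × 7.29×10⁻⁵ × sin 63° = 1.30×10⁻⁴ s⁻¹
Height gradient: |∂Z/∂n| = 120 m / 400000 m = 3.00×10⁻⁴
On a pressure surface, geostrophic balance gives V_g = (g/f)|∂Z/∂n|:
V_g = 9.81 × 3.00×10⁻⁴ / 1.30×10⁻⁴ = 22.7 m/s
Converting: 22.7 m/s × 1.944 = 44 knots

44 knots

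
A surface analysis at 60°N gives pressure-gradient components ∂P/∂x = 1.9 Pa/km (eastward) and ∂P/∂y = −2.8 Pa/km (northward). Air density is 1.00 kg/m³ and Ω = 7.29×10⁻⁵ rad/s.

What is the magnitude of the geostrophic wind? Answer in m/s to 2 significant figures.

Coriolis parameter at 60°N:
f = 2Ω sin φ = 2 × 7.29×10⁻⁵ × sin 60° = 1.26×10⁻⁴ s⁻¹
Component geostrophic relations (x east, y north):
u_g = −(1/(fρ)) ∂P/∂y,  v_g = (1/(fρ)) ∂P/∂x
u_g = −(−2.8×10⁻³)/(1.26×10⁻⁴ × 1.00) = 22.2 m/s;  v_g = (1.9×10⁻³)/(1.26×10⁻⁴ × 1.00) = 15.0 m/s
|V_g| = √(u_g² + v_g²) = 26.8 m/s

27 m/s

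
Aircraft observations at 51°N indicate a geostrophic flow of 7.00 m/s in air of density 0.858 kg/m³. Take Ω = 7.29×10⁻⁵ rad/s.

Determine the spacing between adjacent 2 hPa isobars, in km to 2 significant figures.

Coriolis parameter at 51°N:
f = 2Ω sin φ = 2 × 7.29×10⁻⁵ × sin 51° = 1.13×10⁻⁴ s⁻¹
Geostrophic balance rearranged: |∂P/∂n| = f ρ V_g
|∂P/∂n| = 1.13×10⁻⁴ × 0.858 × 7.00 = 6.81×10⁻⁴ Pa/m
Isobar spacing: Δn = ΔP/|∂P/∂n| = 200 Pa / 6.81×10⁻⁴ Pa/m = 293890 m ≈ 290 km

290 km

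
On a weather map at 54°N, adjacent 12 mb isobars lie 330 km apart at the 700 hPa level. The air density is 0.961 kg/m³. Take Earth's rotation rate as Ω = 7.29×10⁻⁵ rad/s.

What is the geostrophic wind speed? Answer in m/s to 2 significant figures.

Coriolis parameter at 54°N:
f = 2Ω sin φ = 2 × 7.29×10⁻⁵ × sin 54° = 1.18×10⁻⁴ s⁻¹
Pressure gradient: |∂P/∂n| = 1200 Pa / 330000 m = 3.64×10⁻³ Pa/m
Geostrophic balance (pressure-gradient force = Coriolis force):
V_g = (1/(fρ)) |∂P/∂n| = 3.64×10⁻³ / (1.18×10⁻⁴ × 0.961) = 32.1 m/s

32 m/s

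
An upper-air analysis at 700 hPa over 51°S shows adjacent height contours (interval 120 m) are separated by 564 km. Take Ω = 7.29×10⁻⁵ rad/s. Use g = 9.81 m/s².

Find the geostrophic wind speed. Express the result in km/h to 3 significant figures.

66.3 km/h

Coriolis parameter at 51°S:
f = 2Ω sin φ = 2 × 7.29×10⁻⁵ × sin 51° = 1.13×10⁻⁴ s⁻¹
Height gradient: |∂Z/∂n| = 120 m / 564000 m = 2.13×10⁻⁴
On a pressure surface, geostrophic balance gives V_g = (g/f)|∂Z/∂n|:
V_g = 9.81 × 2.13×10⁻⁴ / 1.13×10⁻⁴ = 18.4 m/s
Converting: 18.4 m/s × 3.6 = 66.3 km/h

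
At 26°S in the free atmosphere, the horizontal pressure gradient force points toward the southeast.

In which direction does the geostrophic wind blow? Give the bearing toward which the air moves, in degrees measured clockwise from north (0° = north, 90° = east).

The pressure-gradient force points toward the southeast (bearing 135°).
Geostrophic balance: in the Southern Hemisphere the Coriolis force deflects motion to the left, so the geostrophic wind blows 90° to the left of the pressure-gradient force (low pressure on the right).
Rotating 135° by 90° counterclockwise gives 045° — the wind blows toward the northeast.

045°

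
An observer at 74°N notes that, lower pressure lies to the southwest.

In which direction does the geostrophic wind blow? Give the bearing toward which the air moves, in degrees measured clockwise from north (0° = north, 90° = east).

The pressure-gradient force points toward the southwest (bearing 225°).
Geostrophic balance: in the Northern Hemisphere the Coriolis force deflects motion to the right, so the geostrophic wind blows 90° to the right of the pressure-gradient force (low pressure on the left).
Rotating 225° by 90° clockwise gives 315° — the wind blows toward the northwest.

315°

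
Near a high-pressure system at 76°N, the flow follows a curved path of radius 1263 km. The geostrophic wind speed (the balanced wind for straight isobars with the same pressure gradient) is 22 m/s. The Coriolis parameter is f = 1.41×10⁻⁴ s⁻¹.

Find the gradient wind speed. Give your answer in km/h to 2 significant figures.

Around a high, pressure-gradient force acts outward with centrifugal, so Coriolis balances both:
fV = (1/ρ)|∂P/∂n| + V²/R  →  V² − fR·V + fR·V_g = 0
With fR = 1.41×10⁻⁴ × 1263×10³ m = 178 m/s:
V = [fR − √((fR)² − 4 fR V_g)]/2 = [178 − √(178² − 4×178×22)]/2 = 25.7 m/s
Supergeostrophic (V > V_g = 22 m/s), as expected around a high.
Converting: 25.7 m/s × 3.6 = 93 km/h

93 km/h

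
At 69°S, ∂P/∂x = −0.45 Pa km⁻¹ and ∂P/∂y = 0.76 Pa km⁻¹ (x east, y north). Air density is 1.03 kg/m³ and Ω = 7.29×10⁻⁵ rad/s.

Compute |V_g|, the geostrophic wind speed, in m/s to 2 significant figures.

Coriolis parameter at 69°S:
f = 2Ω sin φ = 2 × 7.29×10⁻⁵ × sin 69° = 1.36×10⁻⁴ s⁻¹
In the Southern Hemisphere f is negative: f = −1.36×10⁻⁴ s⁻¹.
Component geostrophic relations (x east, y north):
u_g = −(1/(fρ)) ∂P/∂y,  v_g = (1/(fρ)) ∂P/∂x
u_g = −(0.76×10⁻³)/(−1.36×10⁻⁴ × 1.03) = 5.42 m/s;  v_g = (−0.45×10⁻³)/(−1.36×10⁻⁴ × 1.03) = 3.21 m/s
|V_g| = √(u_g² + v_g²) = 6.30 m/s

6.3 m/s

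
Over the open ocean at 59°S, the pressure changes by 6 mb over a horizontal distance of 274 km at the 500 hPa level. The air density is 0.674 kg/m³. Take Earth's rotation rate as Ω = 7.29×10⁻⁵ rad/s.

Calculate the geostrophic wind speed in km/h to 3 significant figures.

93.6 km/h

Coriolis parameter at 59°S:
f = 2Ω sin φ = 2 × 7.29×10⁻⁵ × sin 59° = 1.25×10⁻⁴ s⁻¹
Pressure gradient: |∂P/∂n| = 600 Pa / 274000 m = 2.19×10⁻³ Pa/m
Geostrophic balance (pressure-gradient force = Coriolis force):
V_g = (1/(fρ)) |∂P/∂n| = 2.19×10⁻³ / (1.25×10⁻⁴ × 0.674) = 26.0 m/s
Converting: 26.0 m/s × 3.6 = 93.6 km/h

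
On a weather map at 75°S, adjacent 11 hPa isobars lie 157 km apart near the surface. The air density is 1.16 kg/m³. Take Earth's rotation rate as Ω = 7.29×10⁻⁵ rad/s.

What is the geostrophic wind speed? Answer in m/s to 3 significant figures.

Coriolis parameter at 75°S:
f = 2Ω sin φ = 2 × 7.29×10⁻⁵ × sin 75° = 1.41×10⁻⁴ s⁻¹
Pressure gradient: |∂P/∂n| = 1100 Pa / 157000 m = 7.01×10⁻³ Pa/m
Geostrophic balance (pressure-gradient force = Coriolis force):
V_g = (1/(fρ)) |∂P/∂n| = 7.01×10⁻³ / (1.41×10⁻⁴ × 1.16) = 42.9 m/s

42.9 m/s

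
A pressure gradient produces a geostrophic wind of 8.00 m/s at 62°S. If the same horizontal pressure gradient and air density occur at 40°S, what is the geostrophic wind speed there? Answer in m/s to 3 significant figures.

11.0 m/s

With the same pressure gradient and density, V_g ∝ 1/f ∝ 1/sin φ.
V₂ = V₁ · sin φ₁ / sin φ₂ = 8.00 × sin 62° / sin 40°
V₂ = 8.00 × 0.8829/0.6428 = 11.0 m/s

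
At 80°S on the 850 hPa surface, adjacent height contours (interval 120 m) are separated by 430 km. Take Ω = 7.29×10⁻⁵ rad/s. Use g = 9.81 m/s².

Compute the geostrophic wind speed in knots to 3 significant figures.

37.1 knots

Coriolis parameter at 80°S:
f = 2Ω sin φ = 2 × 7.29×10⁻⁵ × sin 80° = 1.44×10⁻⁴ s⁻¹
Height gradient: |∂Z/∂n| = 120 m / 430000 m = 2.79×10⁻⁴
On a pressure surface, geostrophic balance gives V_g = (g/f)|∂Z/∂n|:
V_g = 9.81 × 2.79×10⁻⁴ / 1.44×10⁻⁴ = 19.1 m/s
Converting: 19.1 m/s × 1.944 = 37.1 knots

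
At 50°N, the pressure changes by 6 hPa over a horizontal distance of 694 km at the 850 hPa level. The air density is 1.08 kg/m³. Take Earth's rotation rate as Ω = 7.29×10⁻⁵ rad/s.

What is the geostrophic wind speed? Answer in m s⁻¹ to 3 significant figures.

7.17 m s⁻¹

Coriolis parameter at 50°N:
f = 2Ω sin φ = 2 × 7.29×10⁻⁵ × sin 50° = 1.12×10⁻⁴ s⁻¹
Pressure gradient: |∂P/∂n| = 600 Pa / 694000 m = 8.65×10⁻⁴ Pa/m
Geostrophic balance (pressure-gradient force = Coriolis force):
V_g = (1/(fρ)) |∂P/∂n| = 8.65×10⁻⁴ / (1.12×10⁻⁴ × 1.08) = 7.17 m/s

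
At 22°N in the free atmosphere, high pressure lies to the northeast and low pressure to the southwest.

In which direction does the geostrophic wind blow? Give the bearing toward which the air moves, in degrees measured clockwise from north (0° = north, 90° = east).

315°

The pressure-gradient force points toward the southwest (bearing 225°).
Geostrophic balance: in the Northern Hemisphere the Coriolis force deflects motion to the right, so the geostrophic wind blows 90° to the right of the pressure-gradient force (low pressure on the left).
Rotating 225° by 90° clockwise gives 315° — the wind blows toward the northwest.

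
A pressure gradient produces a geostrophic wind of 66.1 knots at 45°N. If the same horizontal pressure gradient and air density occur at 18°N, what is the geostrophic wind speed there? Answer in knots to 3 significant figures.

151 knots

With the same pressure gradient and density, V_g ∝ 1/f ∝ 1/sin φ.
V₂ = V₁ · sin φ₁ / sin φ₂ = 66.1 × sin 45° / sin 18°
V₂ = 66.1 × 0.7071/0.3090 = 151 knots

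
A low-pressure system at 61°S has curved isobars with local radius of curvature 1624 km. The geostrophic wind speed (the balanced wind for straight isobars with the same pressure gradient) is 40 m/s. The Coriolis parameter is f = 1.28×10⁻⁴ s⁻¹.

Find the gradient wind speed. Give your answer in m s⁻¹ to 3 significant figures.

34.3 m s⁻¹

Around a low, centrifugal force acts outward with Coriolis, so pressure-gradient force balances both:
(1/ρ)|∂P/∂n| = fV + V²/R  →  V² + fR·V − fR·V_g = 0
With fR = 1.28×10⁻⁴ × 1624×10³ m = 208 m/s:
V = [−fR + √((fR)² + 4 fR V_g)]/2 = [−208 + √(208² + 4×208×40)]/2 = 34.3 m/s
Subgeostrophic (V < V_g = 40 m/s), as expected around a low.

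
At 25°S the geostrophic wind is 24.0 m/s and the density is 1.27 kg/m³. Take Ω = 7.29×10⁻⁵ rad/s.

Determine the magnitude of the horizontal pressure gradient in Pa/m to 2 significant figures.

1.9×10⁻³ Pa/m

Coriolis parameter at 25°S:
f = 2Ω sin φ = 2 × 7.29×10⁻⁵ × sin 25° = 6.16×10⁻⁵ s⁻¹
Geostrophic balance rearranged: |∂P/∂n| = f ρ V_g
|∂P/∂n| = 6.16×10⁻⁵ × 1.27 × 24.0 = 1.88×10⁻³ Pa/m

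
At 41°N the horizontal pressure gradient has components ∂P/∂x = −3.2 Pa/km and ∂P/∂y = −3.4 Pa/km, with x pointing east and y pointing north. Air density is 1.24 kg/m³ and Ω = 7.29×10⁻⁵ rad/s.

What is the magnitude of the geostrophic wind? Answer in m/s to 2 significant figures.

39 m/s

Coriolis parameter at 41°N:
f = 2Ω sin φ = 2 × 7.29×10⁻⁵ × sin 41° = 9.57×10⁻⁵ s⁻¹
Component geostrophic relations (x east, y north):
u_g = −(1/(fρ)) ∂P/∂y,  v_g = (1/(fρ)) ∂P/∂x
u_g = −(−3.4×10⁻³)/(9.57×10⁻⁵ × 1.24) = 28.7 m/s;  v_g = (−3.2×10⁻³)/(9.57×10⁻⁵ × 1.24) = −27.0 m/s
|V_g| = √(u_g² + v_g²) = 39.4 m/s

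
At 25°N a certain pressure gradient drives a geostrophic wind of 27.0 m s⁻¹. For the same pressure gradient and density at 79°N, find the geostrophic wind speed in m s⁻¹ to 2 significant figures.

With the same pressure gradient and density, V_g ∝ 1/f ∝ 1/sin φ.
V₂ = V₁ · sin φ₁ / sin φ₂ = 27.0 × sin 25° / sin 79°
V₂ = 27.0 × 0.4226/0.9816 = 12 m s⁻¹

12 m s⁻¹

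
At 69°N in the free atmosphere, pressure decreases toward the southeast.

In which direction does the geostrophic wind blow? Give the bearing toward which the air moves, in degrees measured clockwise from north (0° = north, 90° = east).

225°

The pressure-gradient force points toward the southeast (bearing 135°).
Geostrophic balance: in the Northern Hemisphere the Coriolis force deflects motion to the right, so the geostrophic wind blows 90° to the right of the pressure-gradient force (low pressure on the left).
Rotating 135° by 90° clockwise gives 225° — the wind blows toward the southwest.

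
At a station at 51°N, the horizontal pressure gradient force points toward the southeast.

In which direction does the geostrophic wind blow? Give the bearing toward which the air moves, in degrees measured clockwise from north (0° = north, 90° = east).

225°

The pressure-gradient force points toward the southeast (bearing 135°).
Geostrophic balance: in the Northern Hemisphere the Coriolis force deflects motion to the right, so the geostrophic wind blows 90° to the right of the pressure-gradient force (low pressure on the left).
Rotating 135° by 90° clockwise gives 225° — the wind blows toward the southwest.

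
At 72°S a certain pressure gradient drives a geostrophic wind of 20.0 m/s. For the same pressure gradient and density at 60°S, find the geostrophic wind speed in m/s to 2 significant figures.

22 m/s

With the same pressure gradient and density, V_g ∝ 1/f ∝ 1/sin φ.
V₂ = V₁ · sin φ₁ / sin φ₂ = 20.0 × sin 72° / sin 60°
V₂ = 20.0 × 0.9511/0.8660 = 22 m/s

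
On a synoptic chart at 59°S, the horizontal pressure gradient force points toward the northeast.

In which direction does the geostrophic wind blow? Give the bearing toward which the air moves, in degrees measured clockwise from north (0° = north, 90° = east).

The pressure-gradient force points toward the northeast (bearing 045°).
Geostrophic balance: in the Southern Hemisphere the Coriolis force deflects motion to the left, so the geostrophic wind blows 90° to the left of the pressure-gradient force (low pressure on the right).
Rotating 045° by 90° counterclockwise gives 315° — the wind blows toward the northwest.

315°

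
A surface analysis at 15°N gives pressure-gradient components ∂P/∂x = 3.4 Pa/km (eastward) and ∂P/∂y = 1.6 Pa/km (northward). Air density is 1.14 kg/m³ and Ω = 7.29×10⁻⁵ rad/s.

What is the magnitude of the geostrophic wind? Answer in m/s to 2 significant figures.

Coriolis parameter at 15°N:
f = 2Ω sin φ = 2 × 7.29×10⁻⁵ × sin 15° = 3.77×10⁻⁵ s⁻¹
Component geostrophic relations (x east, y north):
u_g = −(1/(fρ)) ∂P/∂y,  v_g = (1/(fρ)) ∂P/∂x
u_g = −(1.6×10⁻³)/(3.77×10⁻⁵ × 1.14) = −37.2 m/s;  v_g = (3.4×10⁻³)/(3.77×10⁻⁵ × 1.14) = 79.0 m/s
|V_g| = √(u_g² + v_g²) = 87.3 m/s

87 m/s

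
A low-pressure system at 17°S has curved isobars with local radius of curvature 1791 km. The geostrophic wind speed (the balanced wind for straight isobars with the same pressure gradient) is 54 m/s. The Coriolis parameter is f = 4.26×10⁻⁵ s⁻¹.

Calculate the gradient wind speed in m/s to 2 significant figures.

Around a low, centrifugal force acts outward with Coriolis, so pressure-gradient force balances both:
(1/ρ)|∂P/∂n| = fV + V²/R  →  V² + fR·V − fR·V_g = 0
With fR = 4.26×10⁻⁵ × 1791×10³ m = 76.3 m/s:
V = [−fR + √((fR)² + 4 fR V_g)]/2 = [−76.3 + √(76.3² + 4×76.3×54)]/2 = 36.5 m/s
Subgeostrophic (V < V_g = 54 m/s), as expected around a low.

37 m/s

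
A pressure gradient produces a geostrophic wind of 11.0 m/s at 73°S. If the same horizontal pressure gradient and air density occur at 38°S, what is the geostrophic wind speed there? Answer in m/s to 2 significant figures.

With the same pressure gradient and density, V_g ∝ 1/f ∝ 1/sin φ.
V₂ = V₁ · sin φ₁ / sin φ₂ = 11.0 × sin 73° / sin 38°
V₂ = 11.0 × 0.9563/0.6157 = 17 m/s

17 m/s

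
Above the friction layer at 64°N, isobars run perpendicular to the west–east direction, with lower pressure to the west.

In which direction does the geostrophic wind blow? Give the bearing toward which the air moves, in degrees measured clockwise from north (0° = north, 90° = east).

000°

The pressure-gradient force points toward the west (bearing 270°).
Geostrophic balance: in the Northern Hemisphere the Coriolis force deflects motion to the right, so the geostrophic wind blows 90° to the right of the pressure-gradient force (low pressure on the left).
Rotating 270° by 90° clockwise gives 000° — the wind blows toward the north.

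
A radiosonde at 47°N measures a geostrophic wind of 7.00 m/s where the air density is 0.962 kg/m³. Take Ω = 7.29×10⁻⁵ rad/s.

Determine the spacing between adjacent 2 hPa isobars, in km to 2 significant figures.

280 km

Coriolis parameter at 47°N:
f = 2Ω sin φ = 2 × 7.29×10⁻⁵ × sin 47° = 1.07×10⁻⁴ s⁻¹
Geostrophic balance rearranged: |∂P/∂n| = f ρ V_g
|∂P/∂n| = 1.07×10⁻⁴ × 0.962 × 7.00 = 7.18×10⁻⁴ Pa/m
Isobar spacing: Δn = ΔP/|∂P/∂n| = 200 Pa / 7.18×10⁻⁴ Pa/m = 278530 m ≈ 280 km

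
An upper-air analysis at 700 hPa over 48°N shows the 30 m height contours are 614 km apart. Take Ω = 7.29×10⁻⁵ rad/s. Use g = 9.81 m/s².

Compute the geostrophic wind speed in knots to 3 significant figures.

Coriolis parameter at 48°N:
f = 2Ω sin φ = 2 × 7.29×10⁻⁵ × sin 48° = 1.08×10⁻⁴ s⁻¹
Height gradient: |∂Z/∂n| = 30 m / 614000 m = 4.89×10⁻⁵
On a pressure surface, geostrophic balance gives V_g = (g/f)|∂Z/∂n|:
V_g = 9.81 × 4.89×10⁻⁵ / 1.08×10⁻⁴ = 4.42 m/s
Converting: 4.42 m/s × 1.944 = 8.60 knots

8.60 knots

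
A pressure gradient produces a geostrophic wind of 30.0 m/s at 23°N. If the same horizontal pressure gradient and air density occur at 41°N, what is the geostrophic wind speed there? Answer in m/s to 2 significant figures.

18 m/s

With the same pressure gradient and density, V_g ∝ 1/f ∝ 1/sin φ.
V₂ = V₁ · sin φ₁ / sin φ₂ = 30.0 × sin 23° / sin 41°
V₂ = 30.0 × 0.3907/0.6561 = 18 m/s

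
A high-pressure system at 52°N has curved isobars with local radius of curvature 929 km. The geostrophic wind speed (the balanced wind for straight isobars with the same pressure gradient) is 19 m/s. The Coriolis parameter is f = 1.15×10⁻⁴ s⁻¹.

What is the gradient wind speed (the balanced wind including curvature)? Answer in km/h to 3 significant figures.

89.0 km/h

Around a high, pressure-gradient force acts outward with centrifugal, so Coriolis balances both:
fV = (1/ρ)|∂P/∂n| + V²/R  →  V² − fR·V + fR·V_g = 0
With fR = 1.15×10⁻⁴ × 929×10³ m = 107 m/s:
V = [fR − √((fR)² − 4 fR V_g)]/2 = [107 − √(107² − 4×107×19)]/2 = 24.7 m/s
Supergeostrophic (V > V_g = 19 m/s), as expected around a high.
Converting: 24.7 m/s × 3.6 = 89.0 km/h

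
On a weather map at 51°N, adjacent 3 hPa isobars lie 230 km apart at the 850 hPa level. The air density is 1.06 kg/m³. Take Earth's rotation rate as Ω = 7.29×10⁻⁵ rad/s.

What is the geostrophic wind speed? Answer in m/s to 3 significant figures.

Coriolis parameter at 51°N:
f = 2Ω sin φ = 2 × 7.29×10⁻⁵ × sin 51° = 1.13×10⁻⁴ s⁻¹
Pressure gradient: |∂P/∂n| = 300 Pa / 230000 m = 1.30×10⁻³ Pa/m
Geostrophic balance (pressure-gradient force = Coriolis force):
V_g = (1/(fρ)) |∂P/∂n| = 1.30×10⁻³ / (1.13×10⁻⁴ × 1.06) = 10.9 m/s

10.9 m/s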